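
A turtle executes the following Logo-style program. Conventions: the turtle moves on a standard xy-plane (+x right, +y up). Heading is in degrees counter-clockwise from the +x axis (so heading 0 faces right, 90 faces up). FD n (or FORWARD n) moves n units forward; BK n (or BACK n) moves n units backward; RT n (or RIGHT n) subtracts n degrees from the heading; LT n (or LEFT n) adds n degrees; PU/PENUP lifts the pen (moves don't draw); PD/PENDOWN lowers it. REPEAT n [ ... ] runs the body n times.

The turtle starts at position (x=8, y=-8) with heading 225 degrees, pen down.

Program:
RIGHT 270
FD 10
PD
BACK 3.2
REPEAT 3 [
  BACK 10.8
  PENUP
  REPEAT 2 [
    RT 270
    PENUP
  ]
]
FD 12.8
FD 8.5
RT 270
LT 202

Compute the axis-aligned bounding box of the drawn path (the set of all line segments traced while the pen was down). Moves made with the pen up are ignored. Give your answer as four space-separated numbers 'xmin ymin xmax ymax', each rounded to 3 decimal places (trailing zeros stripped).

Executing turtle program step by step:
Start: pos=(8,-8), heading=225, pen down
RT 270: heading 225 -> 315
FD 10: (8,-8) -> (15.071,-15.071) [heading=315, draw]
PD: pen down
BK 3.2: (15.071,-15.071) -> (12.808,-12.808) [heading=315, draw]
REPEAT 3 [
  -- iteration 1/3 --
  BK 10.8: (12.808,-12.808) -> (5.172,-5.172) [heading=315, draw]
  PU: pen up
  REPEAT 2 [
    -- iteration 1/2 --
    RT 270: heading 315 -> 45
    PU: pen up
    -- iteration 2/2 --
    RT 270: heading 45 -> 135
    PU: pen up
  ]
  -- iteration 2/3 --
  BK 10.8: (5.172,-5.172) -> (12.808,-12.808) [heading=135, move]
  PU: pen up
  REPEAT 2 [
    -- iteration 1/2 --
    RT 270: heading 135 -> 225
    PU: pen up
    -- iteration 2/2 --
    RT 270: heading 225 -> 315
    PU: pen up
  ]
  -- iteration 3/3 --
  BK 10.8: (12.808,-12.808) -> (5.172,-5.172) [heading=315, move]
  PU: pen up
  REPEAT 2 [
    -- iteration 1/2 --
    RT 270: heading 315 -> 45
    PU: pen up
    -- iteration 2/2 --
    RT 270: heading 45 -> 135
    PU: pen up
  ]
]
FD 12.8: (5.172,-5.172) -> (-3.879,3.879) [heading=135, move]
FD 8.5: (-3.879,3.879) -> (-9.89,9.89) [heading=135, move]
RT 270: heading 135 -> 225
LT 202: heading 225 -> 67
Final: pos=(-9.89,9.89), heading=67, 3 segment(s) drawn

Segment endpoints: x in {5.172, 8, 12.808, 15.071}, y in {-15.071, -12.808, -8, -5.172}
xmin=5.172, ymin=-15.071, xmax=15.071, ymax=-5.172

Answer: 5.172 -15.071 15.071 -5.172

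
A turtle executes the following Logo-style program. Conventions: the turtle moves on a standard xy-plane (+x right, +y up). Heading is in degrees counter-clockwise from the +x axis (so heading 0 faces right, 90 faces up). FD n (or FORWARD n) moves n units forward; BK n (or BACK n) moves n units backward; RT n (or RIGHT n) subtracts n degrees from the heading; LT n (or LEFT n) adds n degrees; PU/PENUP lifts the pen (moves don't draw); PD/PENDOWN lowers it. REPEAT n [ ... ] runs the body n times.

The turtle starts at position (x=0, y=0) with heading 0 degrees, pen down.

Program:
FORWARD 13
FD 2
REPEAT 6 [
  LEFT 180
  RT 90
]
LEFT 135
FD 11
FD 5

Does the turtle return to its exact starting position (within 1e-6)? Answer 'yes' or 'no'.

Answer: no

Derivation:
Executing turtle program step by step:
Start: pos=(0,0), heading=0, pen down
FD 13: (0,0) -> (13,0) [heading=0, draw]
FD 2: (13,0) -> (15,0) [heading=0, draw]
REPEAT 6 [
  -- iteration 1/6 --
  LT 180: heading 0 -> 180
  RT 90: heading 180 -> 90
  -- iteration 2/6 --
  LT 180: heading 90 -> 270
  RT 90: heading 270 -> 180
  -- iteration 3/6 --
  LT 180: heading 180 -> 0
  RT 90: heading 0 -> 270
  -- iteration 4/6 --
  LT 180: heading 270 -> 90
  RT 90: heading 90 -> 0
  -- iteration 5/6 --
  LT 180: heading 0 -> 180
  RT 90: heading 180 -> 90
  -- iteration 6/6 --
  LT 180: heading 90 -> 270
  RT 90: heading 270 -> 180
]
LT 135: heading 180 -> 315
FD 11: (15,0) -> (22.778,-7.778) [heading=315, draw]
FD 5: (22.778,-7.778) -> (26.314,-11.314) [heading=315, draw]
Final: pos=(26.314,-11.314), heading=315, 4 segment(s) drawn

Start position: (0, 0)
Final position: (26.314, -11.314)
Distance = 28.643; >= 1e-6 -> NOT closed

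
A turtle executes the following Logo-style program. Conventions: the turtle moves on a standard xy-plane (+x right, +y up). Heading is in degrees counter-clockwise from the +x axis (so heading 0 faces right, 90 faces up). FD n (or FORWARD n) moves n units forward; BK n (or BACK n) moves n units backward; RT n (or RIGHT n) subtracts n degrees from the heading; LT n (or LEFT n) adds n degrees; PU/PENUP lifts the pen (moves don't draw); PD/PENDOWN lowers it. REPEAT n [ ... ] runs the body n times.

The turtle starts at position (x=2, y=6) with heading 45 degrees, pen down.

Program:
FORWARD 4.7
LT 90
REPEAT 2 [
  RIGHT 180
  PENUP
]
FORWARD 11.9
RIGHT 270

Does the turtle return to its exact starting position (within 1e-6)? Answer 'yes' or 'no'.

Answer: no

Derivation:
Executing turtle program step by step:
Start: pos=(2,6), heading=45, pen down
FD 4.7: (2,6) -> (5.323,9.323) [heading=45, draw]
LT 90: heading 45 -> 135
REPEAT 2 [
  -- iteration 1/2 --
  RT 180: heading 135 -> 315
  PU: pen up
  -- iteration 2/2 --
  RT 180: heading 315 -> 135
  PU: pen up
]
FD 11.9: (5.323,9.323) -> (-3.091,17.738) [heading=135, move]
RT 270: heading 135 -> 225
Final: pos=(-3.091,17.738), heading=225, 1 segment(s) drawn

Start position: (2, 6)
Final position: (-3.091, 17.738)
Distance = 12.795; >= 1e-6 -> NOT closed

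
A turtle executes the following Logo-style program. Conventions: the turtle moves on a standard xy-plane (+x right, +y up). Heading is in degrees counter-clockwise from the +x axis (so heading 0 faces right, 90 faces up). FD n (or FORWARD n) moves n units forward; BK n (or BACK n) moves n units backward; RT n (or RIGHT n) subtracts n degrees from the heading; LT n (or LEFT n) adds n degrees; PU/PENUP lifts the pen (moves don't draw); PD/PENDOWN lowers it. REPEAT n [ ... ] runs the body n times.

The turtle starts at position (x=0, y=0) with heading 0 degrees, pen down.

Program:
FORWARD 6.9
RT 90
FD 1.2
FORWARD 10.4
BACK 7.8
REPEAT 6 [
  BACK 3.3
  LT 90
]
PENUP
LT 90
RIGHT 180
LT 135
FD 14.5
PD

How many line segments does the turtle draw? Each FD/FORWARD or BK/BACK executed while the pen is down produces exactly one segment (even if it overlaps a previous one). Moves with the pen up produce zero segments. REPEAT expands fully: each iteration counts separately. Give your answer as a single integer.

Answer: 10

Derivation:
Executing turtle program step by step:
Start: pos=(0,0), heading=0, pen down
FD 6.9: (0,0) -> (6.9,0) [heading=0, draw]
RT 90: heading 0 -> 270
FD 1.2: (6.9,0) -> (6.9,-1.2) [heading=270, draw]
FD 10.4: (6.9,-1.2) -> (6.9,-11.6) [heading=270, draw]
BK 7.8: (6.9,-11.6) -> (6.9,-3.8) [heading=270, draw]
REPEAT 6 [
  -- iteration 1/6 --
  BK 3.3: (6.9,-3.8) -> (6.9,-0.5) [heading=270, draw]
  LT 90: heading 270 -> 0
  -- iteration 2/6 --
  BK 3.3: (6.9,-0.5) -> (3.6,-0.5) [heading=0, draw]
  LT 90: heading 0 -> 90
  -- iteration 3/6 --
  BK 3.3: (3.6,-0.5) -> (3.6,-3.8) [heading=90, draw]
  LT 90: heading 90 -> 180
  -- iteration 4/6 --
  BK 3.3: (3.6,-3.8) -> (6.9,-3.8) [heading=180, draw]
  LT 90: heading 180 -> 270
  -- iteration 5/6 --
  BK 3.3: (6.9,-3.8) -> (6.9,-0.5) [heading=270, draw]
  LT 90: heading 270 -> 0
  -- iteration 6/6 --
  BK 3.3: (6.9,-0.5) -> (3.6,-0.5) [heading=0, draw]
  LT 90: heading 0 -> 90
]
PU: pen up
LT 90: heading 90 -> 180
RT 180: heading 180 -> 0
LT 135: heading 0 -> 135
FD 14.5: (3.6,-0.5) -> (-6.653,9.753) [heading=135, move]
PD: pen down
Final: pos=(-6.653,9.753), heading=135, 10 segment(s) drawn
Segments drawn: 10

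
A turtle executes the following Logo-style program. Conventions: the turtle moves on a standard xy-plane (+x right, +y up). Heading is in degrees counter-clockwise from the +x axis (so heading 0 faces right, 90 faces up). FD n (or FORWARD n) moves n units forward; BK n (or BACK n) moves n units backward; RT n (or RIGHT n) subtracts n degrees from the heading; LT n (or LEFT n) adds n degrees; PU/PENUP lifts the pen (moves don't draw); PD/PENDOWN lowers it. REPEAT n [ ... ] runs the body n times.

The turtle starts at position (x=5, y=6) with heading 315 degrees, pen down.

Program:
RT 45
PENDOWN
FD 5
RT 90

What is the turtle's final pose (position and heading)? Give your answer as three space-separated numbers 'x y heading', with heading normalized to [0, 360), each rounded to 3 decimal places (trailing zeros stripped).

Executing turtle program step by step:
Start: pos=(5,6), heading=315, pen down
RT 45: heading 315 -> 270
PD: pen down
FD 5: (5,6) -> (5,1) [heading=270, draw]
RT 90: heading 270 -> 180
Final: pos=(5,1), heading=180, 1 segment(s) drawn

Answer: 5 1 180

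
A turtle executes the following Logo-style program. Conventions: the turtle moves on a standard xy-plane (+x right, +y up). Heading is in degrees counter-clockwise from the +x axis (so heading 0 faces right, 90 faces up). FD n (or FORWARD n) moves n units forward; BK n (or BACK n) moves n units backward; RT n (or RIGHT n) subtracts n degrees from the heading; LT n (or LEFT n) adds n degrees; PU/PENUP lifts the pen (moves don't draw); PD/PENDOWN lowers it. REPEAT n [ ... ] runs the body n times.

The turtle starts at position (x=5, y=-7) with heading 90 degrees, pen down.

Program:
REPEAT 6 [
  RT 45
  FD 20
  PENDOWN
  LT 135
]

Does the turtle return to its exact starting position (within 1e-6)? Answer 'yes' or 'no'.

Executing turtle program step by step:
Start: pos=(5,-7), heading=90, pen down
REPEAT 6 [
  -- iteration 1/6 --
  RT 45: heading 90 -> 45
  FD 20: (5,-7) -> (19.142,7.142) [heading=45, draw]
  PD: pen down
  LT 135: heading 45 -> 180
  -- iteration 2/6 --
  RT 45: heading 180 -> 135
  FD 20: (19.142,7.142) -> (5,21.284) [heading=135, draw]
  PD: pen down
  LT 135: heading 135 -> 270
  -- iteration 3/6 --
  RT 45: heading 270 -> 225
  FD 20: (5,21.284) -> (-9.142,7.142) [heading=225, draw]
  PD: pen down
  LT 135: heading 225 -> 0
  -- iteration 4/6 --
  RT 45: heading 0 -> 315
  FD 20: (-9.142,7.142) -> (5,-7) [heading=315, draw]
  PD: pen down
  LT 135: heading 315 -> 90
  -- iteration 5/6 --
  RT 45: heading 90 -> 45
  FD 20: (5,-7) -> (19.142,7.142) [heading=45, draw]
  PD: pen down
  LT 135: heading 45 -> 180
  -- iteration 6/6 --
  RT 45: heading 180 -> 135
  FD 20: (19.142,7.142) -> (5,21.284) [heading=135, draw]
  PD: pen down
  LT 135: heading 135 -> 270
]
Final: pos=(5,21.284), heading=270, 6 segment(s) drawn

Start position: (5, -7)
Final position: (5, 21.284)
Distance = 28.284; >= 1e-6 -> NOT closed

Answer: no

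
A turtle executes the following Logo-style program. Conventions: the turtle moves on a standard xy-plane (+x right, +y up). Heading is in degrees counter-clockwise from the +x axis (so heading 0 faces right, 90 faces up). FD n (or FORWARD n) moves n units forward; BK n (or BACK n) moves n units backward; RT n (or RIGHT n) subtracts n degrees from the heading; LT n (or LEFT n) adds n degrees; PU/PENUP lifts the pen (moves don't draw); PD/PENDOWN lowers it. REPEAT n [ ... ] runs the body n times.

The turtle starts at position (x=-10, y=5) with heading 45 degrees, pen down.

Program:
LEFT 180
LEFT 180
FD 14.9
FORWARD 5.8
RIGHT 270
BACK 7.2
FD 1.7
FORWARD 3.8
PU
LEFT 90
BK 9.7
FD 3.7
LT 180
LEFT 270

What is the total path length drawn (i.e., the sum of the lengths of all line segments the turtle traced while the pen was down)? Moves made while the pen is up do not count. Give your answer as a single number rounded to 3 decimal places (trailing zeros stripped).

Answer: 33.4

Derivation:
Executing turtle program step by step:
Start: pos=(-10,5), heading=45, pen down
LT 180: heading 45 -> 225
LT 180: heading 225 -> 45
FD 14.9: (-10,5) -> (0.536,15.536) [heading=45, draw]
FD 5.8: (0.536,15.536) -> (4.637,19.637) [heading=45, draw]
RT 270: heading 45 -> 135
BK 7.2: (4.637,19.637) -> (9.728,14.546) [heading=135, draw]
FD 1.7: (9.728,14.546) -> (8.526,15.748) [heading=135, draw]
FD 3.8: (8.526,15.748) -> (5.839,18.435) [heading=135, draw]
PU: pen up
LT 90: heading 135 -> 225
BK 9.7: (5.839,18.435) -> (12.698,25.294) [heading=225, move]
FD 3.7: (12.698,25.294) -> (10.082,22.678) [heading=225, move]
LT 180: heading 225 -> 45
LT 270: heading 45 -> 315
Final: pos=(10.082,22.678), heading=315, 5 segment(s) drawn

Segment lengths:
  seg 1: (-10,5) -> (0.536,15.536), length = 14.9
  seg 2: (0.536,15.536) -> (4.637,19.637), length = 5.8
  seg 3: (4.637,19.637) -> (9.728,14.546), length = 7.2
  seg 4: (9.728,14.546) -> (8.526,15.748), length = 1.7
  seg 5: (8.526,15.748) -> (5.839,18.435), length = 3.8
Total = 33.4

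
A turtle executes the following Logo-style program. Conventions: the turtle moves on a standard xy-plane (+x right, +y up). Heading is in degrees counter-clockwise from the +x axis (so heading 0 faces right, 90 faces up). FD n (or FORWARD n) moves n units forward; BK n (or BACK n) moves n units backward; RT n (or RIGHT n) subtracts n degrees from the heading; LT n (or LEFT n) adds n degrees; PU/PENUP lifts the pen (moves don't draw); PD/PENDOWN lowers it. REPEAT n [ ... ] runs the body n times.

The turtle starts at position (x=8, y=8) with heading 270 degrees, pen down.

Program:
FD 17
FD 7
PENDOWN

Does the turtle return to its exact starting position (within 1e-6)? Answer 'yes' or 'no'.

Executing turtle program step by step:
Start: pos=(8,8), heading=270, pen down
FD 17: (8,8) -> (8,-9) [heading=270, draw]
FD 7: (8,-9) -> (8,-16) [heading=270, draw]
PD: pen down
Final: pos=(8,-16), heading=270, 2 segment(s) drawn

Start position: (8, 8)
Final position: (8, -16)
Distance = 24; >= 1e-6 -> NOT closed

Answer: no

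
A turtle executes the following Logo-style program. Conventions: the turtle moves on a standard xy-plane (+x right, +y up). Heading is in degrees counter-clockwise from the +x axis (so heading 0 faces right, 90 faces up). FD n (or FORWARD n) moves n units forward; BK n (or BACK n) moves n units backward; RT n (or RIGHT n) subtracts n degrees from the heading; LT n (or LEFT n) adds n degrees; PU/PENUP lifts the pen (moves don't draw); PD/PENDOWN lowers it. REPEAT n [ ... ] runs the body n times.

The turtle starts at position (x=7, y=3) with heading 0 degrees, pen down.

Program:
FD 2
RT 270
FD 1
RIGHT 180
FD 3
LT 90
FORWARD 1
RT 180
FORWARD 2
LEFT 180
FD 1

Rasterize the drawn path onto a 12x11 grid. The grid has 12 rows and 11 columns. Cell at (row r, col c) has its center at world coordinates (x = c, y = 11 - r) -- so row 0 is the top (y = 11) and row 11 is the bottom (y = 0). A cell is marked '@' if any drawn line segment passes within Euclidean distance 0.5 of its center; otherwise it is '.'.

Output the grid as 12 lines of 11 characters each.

Segment 0: (7,3) -> (9,3)
Segment 1: (9,3) -> (9,4)
Segment 2: (9,4) -> (9,1)
Segment 3: (9,1) -> (10,1)
Segment 4: (10,1) -> (8,1)
Segment 5: (8,1) -> (9,1)

Answer: ...........
...........
...........
...........
...........
...........
...........
.........@.
.......@@@.
.........@.
........@@@
...........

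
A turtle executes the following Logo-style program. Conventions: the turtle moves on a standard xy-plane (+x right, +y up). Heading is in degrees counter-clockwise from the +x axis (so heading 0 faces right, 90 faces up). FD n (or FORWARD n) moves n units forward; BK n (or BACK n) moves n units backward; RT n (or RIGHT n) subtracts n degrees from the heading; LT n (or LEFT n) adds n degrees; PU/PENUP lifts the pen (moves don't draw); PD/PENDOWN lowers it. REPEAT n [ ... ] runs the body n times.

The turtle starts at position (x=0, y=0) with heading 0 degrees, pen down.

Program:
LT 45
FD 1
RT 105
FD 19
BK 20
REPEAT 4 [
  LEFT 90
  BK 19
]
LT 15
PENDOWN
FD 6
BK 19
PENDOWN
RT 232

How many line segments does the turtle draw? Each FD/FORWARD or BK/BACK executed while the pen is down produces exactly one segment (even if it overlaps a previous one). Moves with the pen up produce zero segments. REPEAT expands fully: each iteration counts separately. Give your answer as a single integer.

Executing turtle program step by step:
Start: pos=(0,0), heading=0, pen down
LT 45: heading 0 -> 45
FD 1: (0,0) -> (0.707,0.707) [heading=45, draw]
RT 105: heading 45 -> 300
FD 19: (0.707,0.707) -> (10.207,-15.747) [heading=300, draw]
BK 20: (10.207,-15.747) -> (0.207,1.573) [heading=300, draw]
REPEAT 4 [
  -- iteration 1/4 --
  LT 90: heading 300 -> 30
  BK 19: (0.207,1.573) -> (-16.247,-7.927) [heading=30, draw]
  -- iteration 2/4 --
  LT 90: heading 30 -> 120
  BK 19: (-16.247,-7.927) -> (-6.747,-24.381) [heading=120, draw]
  -- iteration 3/4 --
  LT 90: heading 120 -> 210
  BK 19: (-6.747,-24.381) -> (9.707,-14.881) [heading=210, draw]
  -- iteration 4/4 --
  LT 90: heading 210 -> 300
  BK 19: (9.707,-14.881) -> (0.207,1.573) [heading=300, draw]
]
LT 15: heading 300 -> 315
PD: pen down
FD 6: (0.207,1.573) -> (4.45,-2.67) [heading=315, draw]
BK 19: (4.45,-2.67) -> (-8.985,10.766) [heading=315, draw]
PD: pen down
RT 232: heading 315 -> 83
Final: pos=(-8.985,10.766), heading=83, 9 segment(s) drawn
Segments drawn: 9

Answer: 9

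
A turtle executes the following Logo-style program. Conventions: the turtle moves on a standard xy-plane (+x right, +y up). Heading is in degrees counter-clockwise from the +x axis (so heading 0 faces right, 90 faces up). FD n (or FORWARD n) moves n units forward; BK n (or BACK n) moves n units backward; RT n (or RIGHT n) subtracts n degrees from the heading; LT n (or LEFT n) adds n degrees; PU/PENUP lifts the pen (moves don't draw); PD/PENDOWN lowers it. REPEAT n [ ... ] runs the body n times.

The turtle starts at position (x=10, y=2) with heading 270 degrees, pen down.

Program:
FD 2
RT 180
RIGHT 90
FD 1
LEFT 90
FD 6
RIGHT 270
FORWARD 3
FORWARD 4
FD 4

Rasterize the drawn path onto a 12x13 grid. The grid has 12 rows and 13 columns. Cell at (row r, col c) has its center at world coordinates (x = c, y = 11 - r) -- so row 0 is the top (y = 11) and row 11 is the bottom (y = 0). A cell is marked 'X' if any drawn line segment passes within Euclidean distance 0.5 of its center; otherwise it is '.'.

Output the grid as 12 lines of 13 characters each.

Segment 0: (10,2) -> (10,0)
Segment 1: (10,0) -> (11,0)
Segment 2: (11,0) -> (11,6)
Segment 3: (11,6) -> (8,6)
Segment 4: (8,6) -> (4,6)
Segment 5: (4,6) -> (0,6)

Answer: .............
.............
.............
.............
.............
XXXXXXXXXXXX.
...........X.
...........X.
...........X.
..........XX.
..........XX.
..........XX.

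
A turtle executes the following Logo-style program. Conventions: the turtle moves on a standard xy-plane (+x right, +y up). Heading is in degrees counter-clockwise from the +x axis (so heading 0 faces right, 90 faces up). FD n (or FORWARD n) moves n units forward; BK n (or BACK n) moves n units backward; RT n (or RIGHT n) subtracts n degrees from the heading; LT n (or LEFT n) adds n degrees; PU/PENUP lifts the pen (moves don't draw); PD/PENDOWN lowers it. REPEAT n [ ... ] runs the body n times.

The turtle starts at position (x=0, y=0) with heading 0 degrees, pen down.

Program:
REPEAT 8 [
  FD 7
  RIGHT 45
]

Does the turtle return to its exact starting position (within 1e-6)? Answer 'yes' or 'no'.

Answer: yes

Derivation:
Executing turtle program step by step:
Start: pos=(0,0), heading=0, pen down
REPEAT 8 [
  -- iteration 1/8 --
  FD 7: (0,0) -> (7,0) [heading=0, draw]
  RT 45: heading 0 -> 315
  -- iteration 2/8 --
  FD 7: (7,0) -> (11.95,-4.95) [heading=315, draw]
  RT 45: heading 315 -> 270
  -- iteration 3/8 --
  FD 7: (11.95,-4.95) -> (11.95,-11.95) [heading=270, draw]
  RT 45: heading 270 -> 225
  -- iteration 4/8 --
  FD 7: (11.95,-11.95) -> (7,-16.899) [heading=225, draw]
  RT 45: heading 225 -> 180
  -- iteration 5/8 --
  FD 7: (7,-16.899) -> (0,-16.899) [heading=180, draw]
  RT 45: heading 180 -> 135
  -- iteration 6/8 --
  FD 7: (0,-16.899) -> (-4.95,-11.95) [heading=135, draw]
  RT 45: heading 135 -> 90
  -- iteration 7/8 --
  FD 7: (-4.95,-11.95) -> (-4.95,-4.95) [heading=90, draw]
  RT 45: heading 90 -> 45
  -- iteration 8/8 --
  FD 7: (-4.95,-4.95) -> (0,0) [heading=45, draw]
  RT 45: heading 45 -> 0
]
Final: pos=(0,0), heading=0, 8 segment(s) drawn

Start position: (0, 0)
Final position: (0, 0)
Distance = 0; < 1e-6 -> CLOSED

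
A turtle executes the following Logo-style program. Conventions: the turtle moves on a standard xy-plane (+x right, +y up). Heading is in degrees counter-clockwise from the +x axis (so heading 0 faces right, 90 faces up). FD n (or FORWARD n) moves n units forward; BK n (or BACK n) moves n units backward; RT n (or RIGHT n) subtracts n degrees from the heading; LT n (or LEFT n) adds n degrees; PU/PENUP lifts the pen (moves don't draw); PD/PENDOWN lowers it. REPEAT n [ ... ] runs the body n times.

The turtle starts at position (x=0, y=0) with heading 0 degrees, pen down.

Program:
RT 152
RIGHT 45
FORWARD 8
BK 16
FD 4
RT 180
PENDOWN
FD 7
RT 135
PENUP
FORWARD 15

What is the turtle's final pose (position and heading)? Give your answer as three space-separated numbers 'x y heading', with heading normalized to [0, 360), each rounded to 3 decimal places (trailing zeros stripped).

Answer: -2.725 -10.258 208

Derivation:
Executing turtle program step by step:
Start: pos=(0,0), heading=0, pen down
RT 152: heading 0 -> 208
RT 45: heading 208 -> 163
FD 8: (0,0) -> (-7.65,2.339) [heading=163, draw]
BK 16: (-7.65,2.339) -> (7.65,-2.339) [heading=163, draw]
FD 4: (7.65,-2.339) -> (3.825,-1.169) [heading=163, draw]
RT 180: heading 163 -> 343
PD: pen down
FD 7: (3.825,-1.169) -> (10.519,-3.216) [heading=343, draw]
RT 135: heading 343 -> 208
PU: pen up
FD 15: (10.519,-3.216) -> (-2.725,-10.258) [heading=208, move]
Final: pos=(-2.725,-10.258), heading=208, 4 segment(s) drawn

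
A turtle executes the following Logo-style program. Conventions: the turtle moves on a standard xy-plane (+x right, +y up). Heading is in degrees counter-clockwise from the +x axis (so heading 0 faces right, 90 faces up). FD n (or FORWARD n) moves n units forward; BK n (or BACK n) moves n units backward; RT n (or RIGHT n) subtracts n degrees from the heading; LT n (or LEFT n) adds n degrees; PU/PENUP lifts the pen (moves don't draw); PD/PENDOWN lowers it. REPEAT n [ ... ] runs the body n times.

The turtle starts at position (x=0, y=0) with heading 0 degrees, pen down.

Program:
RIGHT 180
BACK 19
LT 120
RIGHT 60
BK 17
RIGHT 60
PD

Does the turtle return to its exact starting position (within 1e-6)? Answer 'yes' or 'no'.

Executing turtle program step by step:
Start: pos=(0,0), heading=0, pen down
RT 180: heading 0 -> 180
BK 19: (0,0) -> (19,0) [heading=180, draw]
LT 120: heading 180 -> 300
RT 60: heading 300 -> 240
BK 17: (19,0) -> (27.5,14.722) [heading=240, draw]
RT 60: heading 240 -> 180
PD: pen down
Final: pos=(27.5,14.722), heading=180, 2 segment(s) drawn

Start position: (0, 0)
Final position: (27.5, 14.722)
Distance = 31.193; >= 1e-6 -> NOT closed

Answer: no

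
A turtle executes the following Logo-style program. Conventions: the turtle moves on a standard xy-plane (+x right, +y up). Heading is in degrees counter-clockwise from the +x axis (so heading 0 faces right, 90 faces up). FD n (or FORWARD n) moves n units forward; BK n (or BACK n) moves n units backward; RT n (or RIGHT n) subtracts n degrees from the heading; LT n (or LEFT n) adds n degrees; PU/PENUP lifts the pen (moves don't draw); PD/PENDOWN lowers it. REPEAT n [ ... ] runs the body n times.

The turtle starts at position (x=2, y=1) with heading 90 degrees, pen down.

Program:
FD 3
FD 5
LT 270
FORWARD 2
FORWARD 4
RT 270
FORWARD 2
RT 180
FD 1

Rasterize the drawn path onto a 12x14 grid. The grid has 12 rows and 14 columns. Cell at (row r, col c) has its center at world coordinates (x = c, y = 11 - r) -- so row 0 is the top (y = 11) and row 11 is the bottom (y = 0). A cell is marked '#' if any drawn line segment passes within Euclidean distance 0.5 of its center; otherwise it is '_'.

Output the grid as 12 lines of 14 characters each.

Answer: ________#_____
________#_____
__#######_____
__#___________
__#___________
__#___________
__#___________
__#___________
__#___________
__#___________
__#___________
______________

Derivation:
Segment 0: (2,1) -> (2,4)
Segment 1: (2,4) -> (2,9)
Segment 2: (2,9) -> (4,9)
Segment 3: (4,9) -> (8,9)
Segment 4: (8,9) -> (8,11)
Segment 5: (8,11) -> (8,10)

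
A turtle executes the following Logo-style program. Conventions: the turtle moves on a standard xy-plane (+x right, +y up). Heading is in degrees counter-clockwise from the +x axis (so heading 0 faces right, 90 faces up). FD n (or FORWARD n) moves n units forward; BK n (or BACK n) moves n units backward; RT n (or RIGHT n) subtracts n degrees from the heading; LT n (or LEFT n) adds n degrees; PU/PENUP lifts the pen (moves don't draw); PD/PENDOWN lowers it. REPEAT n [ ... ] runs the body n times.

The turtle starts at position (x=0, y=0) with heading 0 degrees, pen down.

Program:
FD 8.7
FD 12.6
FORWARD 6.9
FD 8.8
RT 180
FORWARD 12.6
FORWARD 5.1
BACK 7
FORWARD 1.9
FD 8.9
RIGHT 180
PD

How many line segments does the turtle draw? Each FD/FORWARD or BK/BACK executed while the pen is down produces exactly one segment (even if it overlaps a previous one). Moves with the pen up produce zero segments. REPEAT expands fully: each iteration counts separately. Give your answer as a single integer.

Answer: 9

Derivation:
Executing turtle program step by step:
Start: pos=(0,0), heading=0, pen down
FD 8.7: (0,0) -> (8.7,0) [heading=0, draw]
FD 12.6: (8.7,0) -> (21.3,0) [heading=0, draw]
FD 6.9: (21.3,0) -> (28.2,0) [heading=0, draw]
FD 8.8: (28.2,0) -> (37,0) [heading=0, draw]
RT 180: heading 0 -> 180
FD 12.6: (37,0) -> (24.4,0) [heading=180, draw]
FD 5.1: (24.4,0) -> (19.3,0) [heading=180, draw]
BK 7: (19.3,0) -> (26.3,0) [heading=180, draw]
FD 1.9: (26.3,0) -> (24.4,0) [heading=180, draw]
FD 8.9: (24.4,0) -> (15.5,0) [heading=180, draw]
RT 180: heading 180 -> 0
PD: pen down
Final: pos=(15.5,0), heading=0, 9 segment(s) drawn
Segments drawn: 9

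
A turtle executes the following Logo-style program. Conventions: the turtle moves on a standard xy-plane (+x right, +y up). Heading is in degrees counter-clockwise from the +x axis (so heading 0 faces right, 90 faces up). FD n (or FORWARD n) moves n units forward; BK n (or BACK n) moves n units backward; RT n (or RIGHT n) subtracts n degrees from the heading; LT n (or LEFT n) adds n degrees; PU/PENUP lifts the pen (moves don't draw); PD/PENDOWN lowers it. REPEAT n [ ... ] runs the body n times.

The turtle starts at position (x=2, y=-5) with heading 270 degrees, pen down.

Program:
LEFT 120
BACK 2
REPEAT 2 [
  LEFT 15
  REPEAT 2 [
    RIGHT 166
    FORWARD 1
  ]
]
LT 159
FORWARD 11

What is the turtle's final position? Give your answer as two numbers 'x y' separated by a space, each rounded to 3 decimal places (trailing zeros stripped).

Answer: 0.774 -16.938

Derivation:
Executing turtle program step by step:
Start: pos=(2,-5), heading=270, pen down
LT 120: heading 270 -> 30
BK 2: (2,-5) -> (0.268,-6) [heading=30, draw]
REPEAT 2 [
  -- iteration 1/2 --
  LT 15: heading 30 -> 45
  REPEAT 2 [
    -- iteration 1/2 --
    RT 166: heading 45 -> 239
    FD 1: (0.268,-6) -> (-0.247,-6.857) [heading=239, draw]
    -- iteration 2/2 --
    RT 166: heading 239 -> 73
    FD 1: (-0.247,-6.857) -> (0.045,-5.901) [heading=73, draw]
  ]
  -- iteration 2/2 --
  LT 15: heading 73 -> 88
  REPEAT 2 [
    -- iteration 1/2 --
    RT 166: heading 88 -> 282
    FD 1: (0.045,-5.901) -> (0.253,-6.879) [heading=282, draw]
    -- iteration 2/2 --
    RT 166: heading 282 -> 116
    FD 1: (0.253,-6.879) -> (-0.185,-5.98) [heading=116, draw]
  ]
]
LT 159: heading 116 -> 275
FD 11: (-0.185,-5.98) -> (0.774,-16.938) [heading=275, draw]
Final: pos=(0.774,-16.938), heading=275, 6 segment(s) drawn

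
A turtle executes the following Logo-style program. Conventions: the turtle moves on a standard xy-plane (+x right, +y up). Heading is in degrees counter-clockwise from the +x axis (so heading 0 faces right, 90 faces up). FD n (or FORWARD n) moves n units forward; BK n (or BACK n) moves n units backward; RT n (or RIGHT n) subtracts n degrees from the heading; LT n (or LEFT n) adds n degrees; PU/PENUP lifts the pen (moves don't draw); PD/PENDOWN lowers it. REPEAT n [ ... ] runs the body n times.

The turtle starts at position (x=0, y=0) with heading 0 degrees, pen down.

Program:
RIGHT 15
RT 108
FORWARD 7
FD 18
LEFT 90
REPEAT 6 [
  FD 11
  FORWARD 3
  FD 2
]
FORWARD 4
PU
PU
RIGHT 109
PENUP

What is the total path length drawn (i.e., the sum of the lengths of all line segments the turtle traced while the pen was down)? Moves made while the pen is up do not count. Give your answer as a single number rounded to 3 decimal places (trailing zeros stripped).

Answer: 125

Derivation:
Executing turtle program step by step:
Start: pos=(0,0), heading=0, pen down
RT 15: heading 0 -> 345
RT 108: heading 345 -> 237
FD 7: (0,0) -> (-3.812,-5.871) [heading=237, draw]
FD 18: (-3.812,-5.871) -> (-13.616,-20.967) [heading=237, draw]
LT 90: heading 237 -> 327
REPEAT 6 [
  -- iteration 1/6 --
  FD 11: (-13.616,-20.967) -> (-4.391,-26.958) [heading=327, draw]
  FD 3: (-4.391,-26.958) -> (-1.875,-28.592) [heading=327, draw]
  FD 2: (-1.875,-28.592) -> (-0.197,-29.681) [heading=327, draw]
  -- iteration 2/6 --
  FD 11: (-0.197,-29.681) -> (9.028,-35.672) [heading=327, draw]
  FD 3: (9.028,-35.672) -> (11.544,-37.306) [heading=327, draw]
  FD 2: (11.544,-37.306) -> (13.221,-38.395) [heading=327, draw]
  -- iteration 3/6 --
  FD 11: (13.221,-38.395) -> (22.447,-44.386) [heading=327, draw]
  FD 3: (22.447,-44.386) -> (24.963,-46.02) [heading=327, draw]
  FD 2: (24.963,-46.02) -> (26.64,-47.109) [heading=327, draw]
  -- iteration 4/6 --
  FD 11: (26.64,-47.109) -> (35.866,-53.1) [heading=327, draw]
  FD 3: (35.866,-53.1) -> (38.382,-54.734) [heading=327, draw]
  FD 2: (38.382,-54.734) -> (40.059,-55.824) [heading=327, draw]
  -- iteration 5/6 --
  FD 11: (40.059,-55.824) -> (49.284,-61.815) [heading=327, draw]
  FD 3: (49.284,-61.815) -> (51.8,-63.449) [heading=327, draw]
  FD 2: (51.8,-63.449) -> (53.478,-64.538) [heading=327, draw]
  -- iteration 6/6 --
  FD 11: (53.478,-64.538) -> (62.703,-70.529) [heading=327, draw]
  FD 3: (62.703,-70.529) -> (65.219,-72.163) [heading=327, draw]
  FD 2: (65.219,-72.163) -> (66.896,-73.252) [heading=327, draw]
]
FD 4: (66.896,-73.252) -> (70.251,-75.431) [heading=327, draw]
PU: pen up
PU: pen up
RT 109: heading 327 -> 218
PU: pen up
Final: pos=(70.251,-75.431), heading=218, 21 segment(s) drawn

Segment lengths:
  seg 1: (0,0) -> (-3.812,-5.871), length = 7
  seg 2: (-3.812,-5.871) -> (-13.616,-20.967), length = 18
  seg 3: (-13.616,-20.967) -> (-4.391,-26.958), length = 11
  seg 4: (-4.391,-26.958) -> (-1.875,-28.592), length = 3
  seg 5: (-1.875,-28.592) -> (-0.197,-29.681), length = 2
  seg 6: (-0.197,-29.681) -> (9.028,-35.672), length = 11
  seg 7: (9.028,-35.672) -> (11.544,-37.306), length = 3
  seg 8: (11.544,-37.306) -> (13.221,-38.395), length = 2
  seg 9: (13.221,-38.395) -> (22.447,-44.386), length = 11
  seg 10: (22.447,-44.386) -> (24.963,-46.02), length = 3
  seg 11: (24.963,-46.02) -> (26.64,-47.109), length = 2
  seg 12: (26.64,-47.109) -> (35.866,-53.1), length = 11
  seg 13: (35.866,-53.1) -> (38.382,-54.734), length = 3
  seg 14: (38.382,-54.734) -> (40.059,-55.824), length = 2
  seg 15: (40.059,-55.824) -> (49.284,-61.815), length = 11
  seg 16: (49.284,-61.815) -> (51.8,-63.449), length = 3
  seg 17: (51.8,-63.449) -> (53.478,-64.538), length = 2
  seg 18: (53.478,-64.538) -> (62.703,-70.529), length = 11
  seg 19: (62.703,-70.529) -> (65.219,-72.163), length = 3
  seg 20: (65.219,-72.163) -> (66.896,-73.252), length = 2
  seg 21: (66.896,-73.252) -> (70.251,-75.431), length = 4
Total = 125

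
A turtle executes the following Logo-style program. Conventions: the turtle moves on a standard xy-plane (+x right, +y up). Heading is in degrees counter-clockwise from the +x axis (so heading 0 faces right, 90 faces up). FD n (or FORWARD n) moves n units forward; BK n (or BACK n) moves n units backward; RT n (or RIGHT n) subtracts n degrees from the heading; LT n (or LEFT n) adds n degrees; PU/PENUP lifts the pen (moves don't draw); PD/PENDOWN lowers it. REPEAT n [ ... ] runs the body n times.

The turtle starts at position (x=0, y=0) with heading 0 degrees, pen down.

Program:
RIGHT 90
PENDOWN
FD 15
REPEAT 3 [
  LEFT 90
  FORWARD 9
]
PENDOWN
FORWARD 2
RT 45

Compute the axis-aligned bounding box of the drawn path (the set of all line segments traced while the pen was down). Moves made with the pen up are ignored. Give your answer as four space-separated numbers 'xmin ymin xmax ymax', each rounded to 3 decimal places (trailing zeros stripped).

Executing turtle program step by step:
Start: pos=(0,0), heading=0, pen down
RT 90: heading 0 -> 270
PD: pen down
FD 15: (0,0) -> (0,-15) [heading=270, draw]
REPEAT 3 [
  -- iteration 1/3 --
  LT 90: heading 270 -> 0
  FD 9: (0,-15) -> (9,-15) [heading=0, draw]
  -- iteration 2/3 --
  LT 90: heading 0 -> 90
  FD 9: (9,-15) -> (9,-6) [heading=90, draw]
  -- iteration 3/3 --
  LT 90: heading 90 -> 180
  FD 9: (9,-6) -> (0,-6) [heading=180, draw]
]
PD: pen down
FD 2: (0,-6) -> (-2,-6) [heading=180, draw]
RT 45: heading 180 -> 135
Final: pos=(-2,-6), heading=135, 5 segment(s) drawn

Segment endpoints: x in {-2, 0, 0, 0, 9}, y in {-15, -6, -6, 0}
xmin=-2, ymin=-15, xmax=9, ymax=0

Answer: -2 -15 9 0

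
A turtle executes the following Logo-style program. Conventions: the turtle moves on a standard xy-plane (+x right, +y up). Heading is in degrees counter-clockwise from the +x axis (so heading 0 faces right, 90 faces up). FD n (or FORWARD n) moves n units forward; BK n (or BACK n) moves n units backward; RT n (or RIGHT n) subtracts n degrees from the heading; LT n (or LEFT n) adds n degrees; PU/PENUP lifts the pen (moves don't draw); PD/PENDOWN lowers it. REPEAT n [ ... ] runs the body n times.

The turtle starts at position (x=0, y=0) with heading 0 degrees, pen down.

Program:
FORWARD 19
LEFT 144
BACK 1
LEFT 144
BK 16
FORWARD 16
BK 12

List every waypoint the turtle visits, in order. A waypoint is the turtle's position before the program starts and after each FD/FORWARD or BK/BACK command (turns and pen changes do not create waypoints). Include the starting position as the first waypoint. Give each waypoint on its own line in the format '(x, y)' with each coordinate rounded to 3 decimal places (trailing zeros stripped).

Answer: (0, 0)
(19, 0)
(19.809, -0.588)
(14.865, 14.629)
(19.809, -0.588)
(16.101, 10.825)

Derivation:
Executing turtle program step by step:
Start: pos=(0,0), heading=0, pen down
FD 19: (0,0) -> (19,0) [heading=0, draw]
LT 144: heading 0 -> 144
BK 1: (19,0) -> (19.809,-0.588) [heading=144, draw]
LT 144: heading 144 -> 288
BK 16: (19.809,-0.588) -> (14.865,14.629) [heading=288, draw]
FD 16: (14.865,14.629) -> (19.809,-0.588) [heading=288, draw]
BK 12: (19.809,-0.588) -> (16.101,10.825) [heading=288, draw]
Final: pos=(16.101,10.825), heading=288, 5 segment(s) drawn
Waypoints (6 total):
(0, 0)
(19, 0)
(19.809, -0.588)
(14.865, 14.629)
(19.809, -0.588)
(16.101, 10.825)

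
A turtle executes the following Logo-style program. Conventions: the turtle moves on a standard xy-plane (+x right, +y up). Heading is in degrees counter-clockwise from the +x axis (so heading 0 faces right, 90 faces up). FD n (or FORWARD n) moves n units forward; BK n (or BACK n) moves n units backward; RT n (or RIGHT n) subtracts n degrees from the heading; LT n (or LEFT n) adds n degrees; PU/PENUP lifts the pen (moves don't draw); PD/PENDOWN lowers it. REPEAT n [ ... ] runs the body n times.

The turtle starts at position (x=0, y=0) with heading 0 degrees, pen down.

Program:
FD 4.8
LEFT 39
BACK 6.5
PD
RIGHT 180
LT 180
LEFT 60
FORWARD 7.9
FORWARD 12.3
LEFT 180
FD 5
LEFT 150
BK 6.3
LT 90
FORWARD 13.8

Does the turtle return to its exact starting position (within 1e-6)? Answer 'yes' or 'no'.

Executing turtle program step by step:
Start: pos=(0,0), heading=0, pen down
FD 4.8: (0,0) -> (4.8,0) [heading=0, draw]
LT 39: heading 0 -> 39
BK 6.5: (4.8,0) -> (-0.251,-4.091) [heading=39, draw]
PD: pen down
RT 180: heading 39 -> 219
LT 180: heading 219 -> 39
LT 60: heading 39 -> 99
FD 7.9: (-0.251,-4.091) -> (-1.487,3.712) [heading=99, draw]
FD 12.3: (-1.487,3.712) -> (-3.411,15.861) [heading=99, draw]
LT 180: heading 99 -> 279
FD 5: (-3.411,15.861) -> (-2.629,10.922) [heading=279, draw]
LT 150: heading 279 -> 69
BK 6.3: (-2.629,10.922) -> (-4.887,5.041) [heading=69, draw]
LT 90: heading 69 -> 159
FD 13.8: (-4.887,5.041) -> (-17.77,9.986) [heading=159, draw]
Final: pos=(-17.77,9.986), heading=159, 7 segment(s) drawn

Start position: (0, 0)
Final position: (-17.77, 9.986)
Distance = 20.384; >= 1e-6 -> NOT closed

Answer: no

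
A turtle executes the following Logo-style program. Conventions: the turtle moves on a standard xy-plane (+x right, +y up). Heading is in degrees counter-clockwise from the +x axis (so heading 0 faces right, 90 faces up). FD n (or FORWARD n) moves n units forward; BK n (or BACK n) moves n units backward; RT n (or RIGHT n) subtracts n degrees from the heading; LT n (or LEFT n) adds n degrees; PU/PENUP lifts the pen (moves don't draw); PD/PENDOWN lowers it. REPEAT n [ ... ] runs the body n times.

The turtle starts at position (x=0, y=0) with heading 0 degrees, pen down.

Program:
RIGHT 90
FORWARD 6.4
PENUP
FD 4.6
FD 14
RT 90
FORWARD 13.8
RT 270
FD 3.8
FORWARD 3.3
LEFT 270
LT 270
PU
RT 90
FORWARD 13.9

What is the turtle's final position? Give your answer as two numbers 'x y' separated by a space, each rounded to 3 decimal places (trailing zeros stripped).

Answer: 0.1 -32.1

Derivation:
Executing turtle program step by step:
Start: pos=(0,0), heading=0, pen down
RT 90: heading 0 -> 270
FD 6.4: (0,0) -> (0,-6.4) [heading=270, draw]
PU: pen up
FD 4.6: (0,-6.4) -> (0,-11) [heading=270, move]
FD 14: (0,-11) -> (0,-25) [heading=270, move]
RT 90: heading 270 -> 180
FD 13.8: (0,-25) -> (-13.8,-25) [heading=180, move]
RT 270: heading 180 -> 270
FD 3.8: (-13.8,-25) -> (-13.8,-28.8) [heading=270, move]
FD 3.3: (-13.8,-28.8) -> (-13.8,-32.1) [heading=270, move]
LT 270: heading 270 -> 180
LT 270: heading 180 -> 90
PU: pen up
RT 90: heading 90 -> 0
FD 13.9: (-13.8,-32.1) -> (0.1,-32.1) [heading=0, move]
Final: pos=(0.1,-32.1), heading=0, 1 segment(s) drawn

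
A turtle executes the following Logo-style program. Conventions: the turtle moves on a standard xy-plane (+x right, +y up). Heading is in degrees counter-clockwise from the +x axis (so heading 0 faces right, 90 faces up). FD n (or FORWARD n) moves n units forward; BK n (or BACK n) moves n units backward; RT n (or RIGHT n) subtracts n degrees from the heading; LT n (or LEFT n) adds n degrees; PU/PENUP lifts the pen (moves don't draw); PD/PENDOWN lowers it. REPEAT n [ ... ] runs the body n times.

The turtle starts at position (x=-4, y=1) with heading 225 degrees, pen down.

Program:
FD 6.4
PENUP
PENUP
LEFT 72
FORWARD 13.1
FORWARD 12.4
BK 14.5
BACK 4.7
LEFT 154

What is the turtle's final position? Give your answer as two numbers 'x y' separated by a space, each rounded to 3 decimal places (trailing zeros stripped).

Executing turtle program step by step:
Start: pos=(-4,1), heading=225, pen down
FD 6.4: (-4,1) -> (-8.525,-3.525) [heading=225, draw]
PU: pen up
PU: pen up
LT 72: heading 225 -> 297
FD 13.1: (-8.525,-3.525) -> (-2.578,-15.198) [heading=297, move]
FD 12.4: (-2.578,-15.198) -> (3.051,-26.246) [heading=297, move]
BK 14.5: (3.051,-26.246) -> (-3.532,-13.327) [heading=297, move]
BK 4.7: (-3.532,-13.327) -> (-5.665,-9.139) [heading=297, move]
LT 154: heading 297 -> 91
Final: pos=(-5.665,-9.139), heading=91, 1 segment(s) drawn

Answer: -5.665 -9.139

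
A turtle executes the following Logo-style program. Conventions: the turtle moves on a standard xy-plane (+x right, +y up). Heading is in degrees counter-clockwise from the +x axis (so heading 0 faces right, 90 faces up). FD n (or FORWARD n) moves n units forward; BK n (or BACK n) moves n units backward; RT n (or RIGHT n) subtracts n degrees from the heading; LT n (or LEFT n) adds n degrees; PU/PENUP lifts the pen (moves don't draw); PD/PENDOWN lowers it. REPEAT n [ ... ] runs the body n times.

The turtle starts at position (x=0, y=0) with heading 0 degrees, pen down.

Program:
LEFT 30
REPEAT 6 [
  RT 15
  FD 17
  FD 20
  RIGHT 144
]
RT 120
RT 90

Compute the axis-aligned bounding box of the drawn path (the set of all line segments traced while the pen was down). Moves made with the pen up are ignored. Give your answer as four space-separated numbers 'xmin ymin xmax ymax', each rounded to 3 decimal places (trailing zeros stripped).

Answer: 0 -17.332 35.739 19.212

Derivation:
Executing turtle program step by step:
Start: pos=(0,0), heading=0, pen down
LT 30: heading 0 -> 30
REPEAT 6 [
  -- iteration 1/6 --
  RT 15: heading 30 -> 15
  FD 17: (0,0) -> (16.421,4.4) [heading=15, draw]
  FD 20: (16.421,4.4) -> (35.739,9.576) [heading=15, draw]
  RT 144: heading 15 -> 231
  -- iteration 2/6 --
  RT 15: heading 231 -> 216
  FD 17: (35.739,9.576) -> (21.986,-0.416) [heading=216, draw]
  FD 20: (21.986,-0.416) -> (5.806,-12.172) [heading=216, draw]
  RT 144: heading 216 -> 72
  -- iteration 3/6 --
  RT 15: heading 72 -> 57
  FD 17: (5.806,-12.172) -> (15.064,2.086) [heading=57, draw]
  FD 20: (15.064,2.086) -> (25.957,18.859) [heading=57, draw]
  RT 144: heading 57 -> 273
  -- iteration 4/6 --
  RT 15: heading 273 -> 258
  FD 17: (25.957,18.859) -> (22.423,2.231) [heading=258, draw]
  FD 20: (22.423,2.231) -> (18.265,-17.332) [heading=258, draw]
  RT 144: heading 258 -> 114
  -- iteration 5/6 --
  RT 15: heading 114 -> 99
  FD 17: (18.265,-17.332) -> (15.605,-0.542) [heading=99, draw]
  FD 20: (15.605,-0.542) -> (12.476,19.212) [heading=99, draw]
  RT 144: heading 99 -> 315
  -- iteration 6/6 --
  RT 15: heading 315 -> 300
  FD 17: (12.476,19.212) -> (20.976,4.49) [heading=300, draw]
  FD 20: (20.976,4.49) -> (30.976,-12.831) [heading=300, draw]
  RT 144: heading 300 -> 156
]
RT 120: heading 156 -> 36
RT 90: heading 36 -> 306
Final: pos=(30.976,-12.831), heading=306, 12 segment(s) drawn

Segment endpoints: x in {0, 5.806, 12.476, 15.064, 15.605, 16.421, 18.265, 20.976, 21.986, 22.423, 25.957, 30.976, 35.739}, y in {-17.332, -12.831, -12.172, -0.542, -0.416, 0, 2.086, 2.231, 4.4, 4.49, 9.576, 18.859, 19.212}
xmin=0, ymin=-17.332, xmax=35.739, ymax=19.212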